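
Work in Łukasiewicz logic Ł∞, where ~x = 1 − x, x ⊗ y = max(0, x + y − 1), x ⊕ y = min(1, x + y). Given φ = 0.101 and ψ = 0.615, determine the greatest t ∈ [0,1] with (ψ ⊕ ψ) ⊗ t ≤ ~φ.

ψ ⊕ ψ = min(1, 0.615 + 0.615) = min(1, 1.230) = 1.000
So the left factor is ψ ⊕ ψ = 1.000.
~φ = 1 − 0.101 = 0.899
So the right-hand bound is ~φ = 0.899.
The residuum of the Łukasiewicz t-norm gives the supremum: min(1, 1 − 1.000 + 0.899).
1 − 1.000 + 0.899 = 0.899, so t = min(1, 0.899) = 0.899.
Check: 1.000 ⊗ 0.899 = max(0, 0.899) = 0.899 ≤ 0.899.

0.899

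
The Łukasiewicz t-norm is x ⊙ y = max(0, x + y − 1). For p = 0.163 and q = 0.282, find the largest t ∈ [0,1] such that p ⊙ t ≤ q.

1.000

The residuum of the Łukasiewicz t-norm gives the supremum: min(1, 1 − 0.163 + 0.282).
1 − 0.163 + 0.282 = 1.119, so t = min(1, 1.119) = 1.000.
Check: 0.163 ⊙ 1.000 = max(0, 0.163) = 0.163 ≤ 0.282.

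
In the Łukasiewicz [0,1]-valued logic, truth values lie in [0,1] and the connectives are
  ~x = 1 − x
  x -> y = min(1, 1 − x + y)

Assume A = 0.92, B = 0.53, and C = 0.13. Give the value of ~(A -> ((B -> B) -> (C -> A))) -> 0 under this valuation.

B -> B = min(1, 1 − 0.53 + 0.53) = min(1, 1.00) = 1.00
C -> A = min(1, 1 − 0.13 + 0.92) = min(1, 1.79) = 1.00
(B -> B) -> (C -> A) = min(1, 1 − 1.00 + 1.00) = min(1, 1.00) = 1.00
A -> ((B -> B) -> (C -> A)) = min(1, 1 − 0.92 + 1.00) = min(1, 1.08) = 1.00
~(A -> ((B -> B) -> (C -> A))) = 1 − 1.00 = 0.00
~(A -> ((B -> B) -> (C -> A))) -> 0 = min(1, 1 − 0.00 + 0.00) = min(1, 1.00) = 1.00

1.00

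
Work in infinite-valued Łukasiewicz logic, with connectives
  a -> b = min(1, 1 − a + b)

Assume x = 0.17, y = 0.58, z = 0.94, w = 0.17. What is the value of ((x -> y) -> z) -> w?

0.23

x -> y = min(1, 1 − 0.17 + 0.58) = min(1, 1.41) = 1.00
(x -> y) -> z = min(1, 1 − 1.00 + 0.94) = min(1, 0.94) = 0.94
((x -> y) -> z) -> w = min(1, 1 − 0.94 + 0.17) = min(1, 0.23) = 0.23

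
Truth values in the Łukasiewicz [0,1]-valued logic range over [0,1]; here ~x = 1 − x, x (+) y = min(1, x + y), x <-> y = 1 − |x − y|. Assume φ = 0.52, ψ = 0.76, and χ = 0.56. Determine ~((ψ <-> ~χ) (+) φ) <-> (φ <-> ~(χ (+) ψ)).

0.52

~χ = 1 − 0.56 = 0.44
ψ <-> ~χ = 1 − |0.76 − 0.44| = 1 − 0.32 = 0.68
(ψ <-> ~χ) (+) φ = min(1, 0.68 + 0.52) = min(1, 1.20) = 1.00
~((ψ <-> ~χ) (+) φ) = 1 − 1.00 = 0.00
χ (+) ψ = min(1, 0.56 + 0.76) = min(1, 1.32) = 1.00
~(χ (+) ψ) = 1 − 1.00 = 0.00
φ <-> ~(χ (+) ψ) = 1 − |0.52 − 0.00| = 1 − 0.52 = 0.48
~((ψ <-> ~χ) (+) φ) <-> (φ <-> ~(χ (+) ψ)) = 1 − |0.00 − 0.48| = 1 − 0.48 = 0.52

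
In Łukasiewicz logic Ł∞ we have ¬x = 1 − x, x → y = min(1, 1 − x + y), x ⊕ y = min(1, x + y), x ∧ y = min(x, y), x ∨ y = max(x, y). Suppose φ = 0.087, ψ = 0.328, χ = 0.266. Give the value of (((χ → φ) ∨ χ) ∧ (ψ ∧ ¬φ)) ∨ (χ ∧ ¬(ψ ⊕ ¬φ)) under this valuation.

0.328

χ → φ = min(1, 1 − 0.266 + 0.087) = min(1, 0.821) = 0.821
(χ → φ) ∨ χ = max(0.821, 0.266) = 0.821
¬φ = 1 − 0.087 = 0.913
ψ ∧ ¬φ = min(0.328, 0.913) = 0.328
((χ → φ) ∨ χ) ∧ (ψ ∧ ¬φ) = min(0.821, 0.328) = 0.328
ψ ⊕ ¬φ = min(1, 0.328 + 0.913) = min(1, 1.241) = 1.000
¬(ψ ⊕ ¬φ) = 1 − 1.000 = 0.000
χ ∧ ¬(ψ ⊕ ¬φ) = min(0.266, 0.000) = 0.000
(((χ → φ) ∨ χ) ∧ (ψ ∧ ¬φ)) ∨ (χ ∧ ¬(ψ ⊕ ¬φ)) = max(0.328, 0.000) = 0.328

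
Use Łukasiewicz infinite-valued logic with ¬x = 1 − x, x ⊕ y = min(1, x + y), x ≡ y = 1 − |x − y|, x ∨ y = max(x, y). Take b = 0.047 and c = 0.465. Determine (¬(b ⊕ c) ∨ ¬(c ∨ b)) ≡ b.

0.512

b ⊕ c = min(1, 0.047 + 0.465) = min(1, 0.512) = 0.512
¬(b ⊕ c) = 1 − 0.512 = 0.488
c ∨ b = max(0.465, 0.047) = 0.465
¬(c ∨ b) = 1 − 0.465 = 0.535
¬(b ⊕ c) ∨ ¬(c ∨ b) = max(0.488, 0.535) = 0.535
(¬(b ⊕ c) ∨ ¬(c ∨ b)) ≡ b = 1 − |0.535 − 0.047| = 1 − 0.488 = 0.512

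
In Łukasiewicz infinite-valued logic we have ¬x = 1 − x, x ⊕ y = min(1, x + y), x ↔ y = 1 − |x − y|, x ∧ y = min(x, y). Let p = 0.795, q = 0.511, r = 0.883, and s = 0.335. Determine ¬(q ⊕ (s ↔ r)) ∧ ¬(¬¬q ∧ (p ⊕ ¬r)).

0.037

s ↔ r = 1 − |0.335 − 0.883| = 1 − 0.548 = 0.452
q ⊕ (s ↔ r) = min(1, 0.511 + 0.452) = min(1, 0.963) = 0.963
¬(q ⊕ (s ↔ r)) = 1 − 0.963 = 0.037
¬q = 1 − 0.511 = 0.489
¬¬q = 1 − 0.489 = 0.511
¬r = 1 − 0.883 = 0.117
p ⊕ ¬r = min(1, 0.795 + 0.117) = min(1, 0.912) = 0.912
¬¬q ∧ (p ⊕ ¬r) = min(0.511, 0.912) = 0.511
¬(¬¬q ∧ (p ⊕ ¬r)) = 1 − 0.511 = 0.489
¬(q ⊕ (s ↔ r)) ∧ ¬(¬¬q ∧ (p ⊕ ¬r)) = min(0.037, 0.489) = 0.037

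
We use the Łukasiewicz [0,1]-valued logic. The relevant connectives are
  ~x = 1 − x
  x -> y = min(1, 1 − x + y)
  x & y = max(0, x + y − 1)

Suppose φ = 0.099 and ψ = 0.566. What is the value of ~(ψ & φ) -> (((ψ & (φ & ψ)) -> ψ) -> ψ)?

ψ & φ = max(0, 0.566 + 0.099 − 1) = max(0, -0.335) = 0.000
~(ψ & φ) = 1 − 0.000 = 1.000
φ & ψ = max(0, 0.099 + 0.566 − 1) = max(0, -0.335) = 0.000
ψ & (φ & ψ) = max(0, 0.566 + 0.000 − 1) = max(0, -0.434) = 0.000
(ψ & (φ & ψ)) -> ψ = min(1, 1 − 0.000 + 0.566) = min(1, 1.566) = 1.000
((ψ & (φ & ψ)) -> ψ) -> ψ = min(1, 1 − 1.000 + 0.566) = min(1, 0.566) = 0.566
~(ψ & φ) -> (((ψ & (φ & ψ)) -> ψ) -> ψ) = min(1, 1 − 1.000 + 0.566) = min(1, 0.566) = 0.566

0.566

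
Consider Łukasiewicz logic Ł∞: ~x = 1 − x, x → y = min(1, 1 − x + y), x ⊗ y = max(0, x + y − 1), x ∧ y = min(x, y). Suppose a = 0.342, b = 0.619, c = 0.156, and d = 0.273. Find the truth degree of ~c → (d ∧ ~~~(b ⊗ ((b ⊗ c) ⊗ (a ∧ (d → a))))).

0.429

~c = 1 − 0.156 = 0.844
b ⊗ c = max(0, 0.619 + 0.156 − 1) = max(0, -0.225) = 0.000
d → a = min(1, 1 − 0.273 + 0.342) = min(1, 1.069) = 1.000
a ∧ (d → a) = min(0.342, 1.000) = 0.342
(b ⊗ c) ⊗ (a ∧ (d → a)) = max(0, 0.000 + 0.342 − 1) = max(0, -0.658) = 0.000
b ⊗ ((b ⊗ c) ⊗ (a ∧ (d → a))) = max(0, 0.619 + 0.000 − 1) = max(0, -0.381) = 0.000
~(b ⊗ ((b ⊗ c) ⊗ (a ∧ (d → a)))) = 1 − 0.000 = 1.000
~~(b ⊗ ((b ⊗ c) ⊗ (a ∧ (d → a)))) = 1 − 1.000 = 0.000
~~~(b ⊗ ((b ⊗ c) ⊗ (a ∧ (d → a)))) = 1 − 0.000 = 1.000
d ∧ ~~~(b ⊗ ((b ⊗ c) ⊗ (a ∧ (d → a)))) = min(0.273, 1.000) = 0.273
~c → (d ∧ ~~~(b ⊗ ((b ⊗ c) ⊗ (a ∧ (d → a))))) = min(1, 1 − 0.844 + 0.273) = min(1, 0.429) = 0.429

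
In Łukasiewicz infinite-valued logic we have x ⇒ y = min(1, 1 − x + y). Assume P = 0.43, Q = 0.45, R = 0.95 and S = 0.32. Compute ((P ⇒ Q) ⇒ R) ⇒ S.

0.37

P ⇒ Q = min(1, 1 − 0.43 + 0.45) = min(1, 1.02) = 1.00
(P ⇒ Q) ⇒ R = min(1, 1 − 1.00 + 0.95) = min(1, 0.95) = 0.95
((P ⇒ Q) ⇒ R) ⇒ S = min(1, 1 − 0.95 + 0.32) = min(1, 0.37) = 0.37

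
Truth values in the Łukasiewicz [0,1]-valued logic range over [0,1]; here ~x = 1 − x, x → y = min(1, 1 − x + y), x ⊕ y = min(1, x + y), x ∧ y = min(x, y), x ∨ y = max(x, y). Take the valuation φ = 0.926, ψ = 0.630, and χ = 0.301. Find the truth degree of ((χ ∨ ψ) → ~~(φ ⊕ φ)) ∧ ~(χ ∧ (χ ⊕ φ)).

χ ∨ ψ = max(0.301, 0.630) = 0.630
φ ⊕ φ = min(1, 0.926 + 0.926) = min(1, 1.852) = 1.000
~(φ ⊕ φ) = 1 − 1.000 = 0.000
~~(φ ⊕ φ) = 1 − 0.000 = 1.000
(χ ∨ ψ) → ~~(φ ⊕ φ) = min(1, 1 − 0.630 + 1.000) = min(1, 1.370) = 1.000
χ ⊕ φ = min(1, 0.301 + 0.926) = min(1, 1.227) = 1.000
χ ∧ (χ ⊕ φ) = min(0.301, 1.000) = 0.301
~(χ ∧ (χ ⊕ φ)) = 1 − 0.301 = 0.699
((χ ∨ ψ) → ~~(φ ⊕ φ)) ∧ ~(χ ∧ (χ ⊕ φ)) = min(1.000, 0.699) = 0.699

0.699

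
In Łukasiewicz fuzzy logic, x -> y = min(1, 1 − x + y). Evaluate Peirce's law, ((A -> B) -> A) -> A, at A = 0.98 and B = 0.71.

0.98

A -> B = min(1, 1 − 0.98 + 0.71) = min(1, 0.73) = 0.73
(A -> B) -> A = min(1, 1 − 0.73 + 0.98) = min(1, 1.25) = 1.00
((A -> B) -> A) -> A = min(1, 1 − 1.00 + 0.98) = min(1, 0.98) = 0.98
(The value 0.98 < 1 shows this instance is not satisfied; not a Ł∞-tautology in general.)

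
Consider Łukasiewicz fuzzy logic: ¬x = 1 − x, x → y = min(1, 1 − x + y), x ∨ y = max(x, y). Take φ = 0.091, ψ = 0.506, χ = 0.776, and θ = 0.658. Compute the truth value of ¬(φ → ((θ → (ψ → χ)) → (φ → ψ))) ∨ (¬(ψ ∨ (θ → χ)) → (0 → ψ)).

ψ → χ = min(1, 1 − 0.506 + 0.776) = min(1, 1.270) = 1.000
θ → (ψ → χ) = min(1, 1 − 0.658 + 1.000) = min(1, 1.342) = 1.000
φ → ψ = min(1, 1 − 0.091 + 0.506) = min(1, 1.415) = 1.000
(θ → (ψ → χ)) → (φ → ψ) = min(1, 1 − 1.000 + 1.000) = min(1, 1.000) = 1.000
φ → ((θ → (ψ → χ)) → (φ → ψ)) = min(1, 1 − 0.091 + 1.000) = min(1, 1.909) = 1.000
¬(φ → ((θ → (ψ → χ)) → (φ → ψ))) = 1 − 1.000 = 0.000
θ → χ = min(1, 1 − 0.658 + 0.776) = min(1, 1.118) = 1.000
ψ ∨ (θ → χ) = max(0.506, 1.000) = 1.000
¬(ψ ∨ (θ → χ)) = 1 − 1.000 = 0.000
0 → ψ = min(1, 1 − 0.000 + 0.506) = min(1, 1.506) = 1.000
¬(ψ ∨ (θ → χ)) → (0 → ψ) = min(1, 1 − 0.000 + 1.000) = min(1, 2.000) = 1.000
¬(φ → ((θ → (ψ → χ)) → (φ → ψ))) ∨ (¬(ψ ∨ (θ → χ)) → (0 → ψ)) = max(0.000, 1.000) = 1.000

1.000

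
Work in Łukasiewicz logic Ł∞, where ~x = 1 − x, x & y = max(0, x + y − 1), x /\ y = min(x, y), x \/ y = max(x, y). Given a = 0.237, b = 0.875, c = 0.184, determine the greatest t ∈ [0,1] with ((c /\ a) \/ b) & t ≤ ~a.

0.888

c /\ a = min(0.184, 0.237) = 0.184
(c /\ a) \/ b = max(0.184, 0.875) = 0.875
So the left factor is (c /\ a) \/ b = 0.875.
~a = 1 − 0.237 = 0.763
So the right-hand bound is ~a = 0.763.
The residuum of the Łukasiewicz t-norm gives the supremum: min(1, 1 − 0.875 + 0.763).
1 − 0.875 + 0.763 = 0.888, so t = min(1, 0.888) = 0.888.
Check: 0.875 & 0.888 = max(0, 0.763) = 0.763 ≤ 0.763.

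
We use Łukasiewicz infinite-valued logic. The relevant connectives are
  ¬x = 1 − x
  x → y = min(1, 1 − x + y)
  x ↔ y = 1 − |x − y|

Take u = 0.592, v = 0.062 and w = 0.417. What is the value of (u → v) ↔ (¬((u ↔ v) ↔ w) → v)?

u → v = min(1, 1 − 0.592 + 0.062) = min(1, 0.470) = 0.470
u ↔ v = 1 − |0.592 − 0.062| = 1 − 0.530 = 0.470
(u ↔ v) ↔ w = 1 − |0.470 − 0.417| = 1 − 0.053 = 0.947
¬((u ↔ v) ↔ w) = 1 − 0.947 = 0.053
¬((u ↔ v) ↔ w) → v = min(1, 1 − 0.053 + 0.062) = min(1, 1.009) = 1.000
(u → v) ↔ (¬((u ↔ v) ↔ w) → v) = 1 − |0.470 − 1.000| = 1 − 0.530 = 0.470

0.470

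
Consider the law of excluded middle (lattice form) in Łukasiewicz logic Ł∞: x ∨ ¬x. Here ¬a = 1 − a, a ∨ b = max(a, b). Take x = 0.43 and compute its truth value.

¬x = 1 − 0.43 = 0.57
x ∨ ¬x = max(0.43, 0.57) = 0.57
(The value 0.57 < 1 shows this instance is not satisfied; not a Ł∞-tautology — its value is max(a, 1−a).)

0.57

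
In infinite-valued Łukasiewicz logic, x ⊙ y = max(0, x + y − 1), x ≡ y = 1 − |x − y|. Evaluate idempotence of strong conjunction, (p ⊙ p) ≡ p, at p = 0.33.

0.67

p ⊙ p = max(0, 0.33 + 0.33 − 1) = max(0, -0.34) = 0.00
(p ⊙ p) ≡ p = 1 − |0.00 − 0.33| = 1 − 0.33 = 0.67
(The value 0.67 < 1 shows this instance is not satisfied; fails in Ł∞ since a ⊗ a = max(0, 2a−1) ≠ a in general.)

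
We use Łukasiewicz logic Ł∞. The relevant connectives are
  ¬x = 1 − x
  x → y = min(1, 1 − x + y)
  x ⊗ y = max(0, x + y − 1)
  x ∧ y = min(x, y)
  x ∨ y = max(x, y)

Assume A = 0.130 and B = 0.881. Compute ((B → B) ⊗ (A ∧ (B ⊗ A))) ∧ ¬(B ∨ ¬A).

0.011

B → B = min(1, 1 − 0.881 + 0.881) = min(1, 1.000) = 1.000
B ⊗ A = max(0, 0.881 + 0.130 − 1) = max(0, 0.011) = 0.011
A ∧ (B ⊗ A) = min(0.130, 0.011) = 0.011
(B → B) ⊗ (A ∧ (B ⊗ A)) = max(0, 1.000 + 0.011 − 1) = max(0, 0.011) = 0.011
¬A = 1 − 0.130 = 0.870
B ∨ ¬A = max(0.881, 0.870) = 0.881
¬(B ∨ ¬A) = 1 − 0.881 = 0.119
((B → B) ⊗ (A ∧ (B ⊗ A))) ∧ ¬(B ∨ ¬A) = min(0.011, 0.119) = 0.011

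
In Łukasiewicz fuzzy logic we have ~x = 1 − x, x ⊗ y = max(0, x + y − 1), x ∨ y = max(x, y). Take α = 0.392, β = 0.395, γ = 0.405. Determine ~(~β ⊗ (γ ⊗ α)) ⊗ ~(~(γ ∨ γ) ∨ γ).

0.405

~β = 1 − 0.395 = 0.605
γ ⊗ α = max(0, 0.405 + 0.392 − 1) = max(0, -0.203) = 0.000
~β ⊗ (γ ⊗ α) = max(0, 0.605 + 0.000 − 1) = max(0, -0.395) = 0.000
~(~β ⊗ (γ ⊗ α)) = 1 − 0.000 = 1.000
γ ∨ γ = max(0.405, 0.405) = 0.405
~(γ ∨ γ) = 1 − 0.405 = 0.595
~(γ ∨ γ) ∨ γ = max(0.595, 0.405) = 0.595
~(~(γ ∨ γ) ∨ γ) = 1 − 0.595 = 0.405
~(~β ⊗ (γ ⊗ α)) ⊗ ~(~(γ ∨ γ) ∨ γ) = max(0, 1.000 + 0.405 − 1) = max(0, 0.405) = 0.405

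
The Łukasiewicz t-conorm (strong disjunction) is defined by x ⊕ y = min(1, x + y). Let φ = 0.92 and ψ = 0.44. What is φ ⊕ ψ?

1.00

φ ⊕ ψ = min(1, 0.92 + 0.44) = min(1, 1.36) = 1.00
For comparison, the Gödel t-conorm max(x, y) would give 0.92.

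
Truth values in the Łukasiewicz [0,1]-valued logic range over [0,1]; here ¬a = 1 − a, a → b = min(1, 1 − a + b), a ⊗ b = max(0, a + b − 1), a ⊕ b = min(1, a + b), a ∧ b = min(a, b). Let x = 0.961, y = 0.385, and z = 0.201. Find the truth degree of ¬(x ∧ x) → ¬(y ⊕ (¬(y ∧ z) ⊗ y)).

1.000

x ∧ x = min(0.961, 0.961) = 0.961
¬(x ∧ x) = 1 − 0.961 = 0.039
y ∧ z = min(0.385, 0.201) = 0.201
¬(y ∧ z) = 1 − 0.201 = 0.799
¬(y ∧ z) ⊗ y = max(0, 0.799 + 0.385 − 1) = max(0, 0.184) = 0.184
y ⊕ (¬(y ∧ z) ⊗ y) = min(1, 0.385 + 0.184) = min(1, 0.569) = 0.569
¬(y ⊕ (¬(y ∧ z) ⊗ y)) = 1 − 0.569 = 0.431
¬(x ∧ x) → ¬(y ⊕ (¬(y ∧ z) ⊗ y)) = min(1, 1 − 0.039 + 0.431) = min(1, 1.392) = 1.000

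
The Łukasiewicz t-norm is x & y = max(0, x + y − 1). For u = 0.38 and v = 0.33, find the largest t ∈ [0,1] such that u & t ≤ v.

0.95

The residuum of the Łukasiewicz t-norm gives the supremum: min(1, 1 − 0.38 + 0.33).
1 − 0.38 + 0.33 = 0.95, so t = min(1, 0.95) = 0.95.
Check: 0.38 & 0.95 = max(0, 0.33) = 0.33 ≤ 0.33.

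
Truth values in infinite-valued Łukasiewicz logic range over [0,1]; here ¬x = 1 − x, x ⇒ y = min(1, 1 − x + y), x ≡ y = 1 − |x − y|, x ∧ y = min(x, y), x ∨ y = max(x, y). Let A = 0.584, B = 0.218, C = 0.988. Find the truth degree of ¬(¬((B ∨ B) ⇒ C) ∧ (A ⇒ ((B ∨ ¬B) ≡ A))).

1.000

B ∨ B = max(0.218, 0.218) = 0.218
(B ∨ B) ⇒ C = min(1, 1 − 0.218 + 0.988) = min(1, 1.770) = 1.000
¬((B ∨ B) ⇒ C) = 1 − 1.000 = 0.000
¬B = 1 − 0.218 = 0.782
B ∨ ¬B = max(0.218, 0.782) = 0.782
(B ∨ ¬B) ≡ A = 1 − |0.782 − 0.584| = 1 − 0.198 = 0.802
A ⇒ ((B ∨ ¬B) ≡ A) = min(1, 1 − 0.584 + 0.802) = min(1, 1.218) = 1.000
¬((B ∨ B) ⇒ C) ∧ (A ⇒ ((B ∨ ¬B) ≡ A)) = min(0.000, 1.000) = 0.000
¬(¬((B ∨ B) ⇒ C) ∧ (A ⇒ ((B ∨ ¬B) ≡ A))) = 1 − 0.000 = 1.000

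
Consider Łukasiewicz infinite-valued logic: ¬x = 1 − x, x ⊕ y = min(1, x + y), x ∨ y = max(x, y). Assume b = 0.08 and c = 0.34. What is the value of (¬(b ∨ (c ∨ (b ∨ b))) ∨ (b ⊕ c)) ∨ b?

0.66

b ∨ b = max(0.08, 0.08) = 0.08
c ∨ (b ∨ b) = max(0.34, 0.08) = 0.34
b ∨ (c ∨ (b ∨ b)) = max(0.08, 0.34) = 0.34
¬(b ∨ (c ∨ (b ∨ b))) = 1 − 0.34 = 0.66
b ⊕ c = min(1, 0.08 + 0.34) = min(1, 0.42) = 0.42
¬(b ∨ (c ∨ (b ∨ b))) ∨ (b ⊕ c) = max(0.66, 0.42) = 0.66
(¬(b ∨ (c ∨ (b ∨ b))) ∨ (b ⊕ c)) ∨ b = max(0.66, 0.08) = 0.66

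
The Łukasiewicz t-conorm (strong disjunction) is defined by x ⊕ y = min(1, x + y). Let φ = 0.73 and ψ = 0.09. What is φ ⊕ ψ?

0.82

φ ⊕ ψ = min(1, 0.73 + 0.09) = min(1, 0.82) = 0.82
For comparison, the Gödel t-conorm max(x, y) would give 0.73.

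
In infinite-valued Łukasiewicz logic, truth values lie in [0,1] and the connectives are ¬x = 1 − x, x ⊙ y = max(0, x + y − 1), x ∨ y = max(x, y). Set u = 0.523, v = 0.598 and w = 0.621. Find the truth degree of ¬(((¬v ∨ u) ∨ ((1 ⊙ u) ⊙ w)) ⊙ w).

0.856

¬v = 1 − 0.598 = 0.402
¬v ∨ u = max(0.402, 0.523) = 0.523
1 ⊙ u = max(0, 1.000 + 0.523 − 1) = max(0, 0.523) = 0.523
(1 ⊙ u) ⊙ w = max(0, 0.523 + 0.621 − 1) = max(0, 0.144) = 0.144
(¬v ∨ u) ∨ ((1 ⊙ u) ⊙ w) = max(0.523, 0.144) = 0.523
((¬v ∨ u) ∨ ((1 ⊙ u) ⊙ w)) ⊙ w = max(0, 0.523 + 0.621 − 1) = max(0, 0.144) = 0.144
¬(((¬v ∨ u) ∨ ((1 ⊙ u) ⊙ w)) ⊙ w) = 1 − 0.144 = 0.856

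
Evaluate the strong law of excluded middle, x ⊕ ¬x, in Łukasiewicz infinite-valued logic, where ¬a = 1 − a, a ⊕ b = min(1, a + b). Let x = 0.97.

1.00

¬x = 1 − 0.97 = 0.03
x ⊕ ¬x = min(1, 0.97 + 0.03) = min(1, 1.00) = 1.00
(As expected: always 1 in Ł∞ since a ⊕ (1−a) = 1.)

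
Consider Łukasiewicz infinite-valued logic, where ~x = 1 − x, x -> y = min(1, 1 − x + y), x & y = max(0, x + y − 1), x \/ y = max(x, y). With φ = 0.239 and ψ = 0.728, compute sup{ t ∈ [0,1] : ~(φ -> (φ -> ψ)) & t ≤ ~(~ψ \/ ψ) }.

φ -> ψ = min(1, 1 − 0.239 + 0.728) = min(1, 1.489) = 1.000
φ -> (φ -> ψ) = min(1, 1 − 0.239 + 1.000) = min(1, 1.761) = 1.000
~(φ -> (φ -> ψ)) = 1 − 1.000 = 0.000
So the left factor is ~(φ -> (φ -> ψ)) = 0.000.
~ψ = 1 − 0.728 = 0.272
~ψ \/ ψ = max(0.272, 0.728) = 0.728
~(~ψ \/ ψ) = 1 − 0.728 = 0.272
So the right-hand bound is ~(~ψ \/ ψ) = 0.272.
The residuum of the Łukasiewicz t-norm gives the supremum: min(1, 1 − 0.000 + 0.272).
1 − 0.000 + 0.272 = 1.272, so t = min(1, 1.272) = 1.000.
Check: 0.000 & 1.000 = max(0, 0.000) = 0.000 ≤ 0.272.

1.000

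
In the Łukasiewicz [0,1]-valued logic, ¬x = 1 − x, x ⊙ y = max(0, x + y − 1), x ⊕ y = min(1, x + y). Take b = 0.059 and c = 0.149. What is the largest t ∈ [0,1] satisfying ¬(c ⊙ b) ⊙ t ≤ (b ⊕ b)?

c ⊙ b = max(0, 0.149 + 0.059 − 1) = max(0, -0.792) = 0.000
¬(c ⊙ b) = 1 − 0.000 = 1.000
So the left factor is ¬(c ⊙ b) = 1.000.
b ⊕ b = min(1, 0.059 + 0.059) = min(1, 0.118) = 0.118
So the right-hand bound is b ⊕ b = 0.118.
The residuum of the Łukasiewicz t-norm gives the supremum: min(1, 1 − 1.000 + 0.118).
1 − 1.000 + 0.118 = 0.118, so t = min(1, 0.118) = 0.118.
Check: 1.000 ⊙ 0.118 = max(0, 0.118) = 0.118 ≤ 0.118.

0.118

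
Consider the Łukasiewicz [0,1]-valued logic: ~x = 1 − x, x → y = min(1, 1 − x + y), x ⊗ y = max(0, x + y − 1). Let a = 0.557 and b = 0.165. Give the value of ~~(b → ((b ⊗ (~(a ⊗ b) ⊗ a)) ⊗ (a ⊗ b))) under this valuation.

a ⊗ b = max(0, 0.557 + 0.165 − 1) = max(0, -0.278) = 0.000
~(a ⊗ b) = 1 − 0.000 = 1.000
~(a ⊗ b) ⊗ a = max(0, 1.000 + 0.557 − 1) = max(0, 0.557) = 0.557
b ⊗ (~(a ⊗ b) ⊗ a) = max(0, 0.165 + 0.557 − 1) = max(0, -0.278) = 0.000
(b ⊗ (~(a ⊗ b) ⊗ a)) ⊗ (a ⊗ b) = max(0, 0.000 + 0.000 − 1) = max(0, -1.000) = 0.000
b → ((b ⊗ (~(a ⊗ b) ⊗ a)) ⊗ (a ⊗ b)) = min(1, 1 − 0.165 + 0.000) = min(1, 0.835) = 0.835
~(b → ((b ⊗ (~(a ⊗ b) ⊗ a)) ⊗ (a ⊗ b))) = 1 − 0.835 = 0.165
~~(b → ((b ⊗ (~(a ⊗ b) ⊗ a)) ⊗ (a ⊗ b))) = 1 − 0.165 = 0.835

0.835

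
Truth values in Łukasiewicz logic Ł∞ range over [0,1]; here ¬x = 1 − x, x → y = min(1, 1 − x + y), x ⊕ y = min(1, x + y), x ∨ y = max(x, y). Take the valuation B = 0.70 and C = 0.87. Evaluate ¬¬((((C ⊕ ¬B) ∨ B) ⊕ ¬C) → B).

0.70

¬B = 1 − 0.70 = 0.30
C ⊕ ¬B = min(1, 0.87 + 0.30) = min(1, 1.17) = 1.00
(C ⊕ ¬B) ∨ B = max(1.00, 0.70) = 1.00
¬C = 1 − 0.87 = 0.13
((C ⊕ ¬B) ∨ B) ⊕ ¬C = min(1, 1.00 + 0.13) = min(1, 1.13) = 1.00
(((C ⊕ ¬B) ∨ B) ⊕ ¬C) → B = min(1, 1 − 1.00 + 0.70) = min(1, 0.70) = 0.70
¬((((C ⊕ ¬B) ∨ B) ⊕ ¬C) → B) = 1 − 0.70 = 0.30
¬¬((((C ⊕ ¬B) ∨ B) ⊕ ¬C) → B) = 1 − 0.30 = 0.70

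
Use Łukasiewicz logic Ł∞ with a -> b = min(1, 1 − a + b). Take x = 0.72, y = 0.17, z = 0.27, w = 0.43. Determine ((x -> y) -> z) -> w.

x -> y = min(1, 1 − 0.72 + 0.17) = min(1, 0.45) = 0.45
(x -> y) -> z = min(1, 1 − 0.45 + 0.27) = min(1, 0.82) = 0.82
((x -> y) -> z) -> w = min(1, 1 − 0.82 + 0.43) = min(1, 0.61) = 0.61

0.61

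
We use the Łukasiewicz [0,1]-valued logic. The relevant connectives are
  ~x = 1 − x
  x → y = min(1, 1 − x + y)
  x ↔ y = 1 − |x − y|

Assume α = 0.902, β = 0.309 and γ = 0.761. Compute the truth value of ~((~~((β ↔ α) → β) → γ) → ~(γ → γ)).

0.859

β ↔ α = 1 − |0.309 − 0.902| = 1 − 0.593 = 0.407
(β ↔ α) → β = min(1, 1 − 0.407 + 0.309) = min(1, 0.902) = 0.902
~((β ↔ α) → β) = 1 − 0.902 = 0.098
~~((β ↔ α) → β) = 1 − 0.098 = 0.902
~~((β ↔ α) → β) → γ = min(1, 1 − 0.902 + 0.761) = min(1, 0.859) = 0.859
γ → γ = min(1, 1 − 0.761 + 0.761) = min(1, 1.000) = 1.000
~(γ → γ) = 1 − 1.000 = 0.000
(~~((β ↔ α) → β) → γ) → ~(γ → γ) = min(1, 1 − 0.859 + 0.000) = min(1, 0.141) = 0.141
~((~~((β ↔ α) → β) → γ) → ~(γ → γ)) = 1 − 0.141 = 0.859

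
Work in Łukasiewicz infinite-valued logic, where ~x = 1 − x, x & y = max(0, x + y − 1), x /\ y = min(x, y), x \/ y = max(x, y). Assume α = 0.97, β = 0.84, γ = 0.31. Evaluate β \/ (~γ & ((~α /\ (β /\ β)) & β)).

~γ = 1 − 0.31 = 0.69
~α = 1 − 0.97 = 0.03
β /\ β = min(0.84, 0.84) = 0.84
~α /\ (β /\ β) = min(0.03, 0.84) = 0.03
(~α /\ (β /\ β)) & β = max(0, 0.03 + 0.84 − 1) = max(0, -0.13) = 0.00
~γ & ((~α /\ (β /\ β)) & β) = max(0, 0.69 + 0.00 − 1) = max(0, -0.31) = 0.00
β \/ (~γ & ((~α /\ (β /\ β)) & β)) = max(0.84, 0.00) = 0.84

0.84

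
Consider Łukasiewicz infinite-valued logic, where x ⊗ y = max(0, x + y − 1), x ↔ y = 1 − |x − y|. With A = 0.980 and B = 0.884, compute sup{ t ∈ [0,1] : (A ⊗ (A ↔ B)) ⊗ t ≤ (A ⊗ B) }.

0.980

A ↔ B = 1 − |0.980 − 0.884| = 1 − 0.096 = 0.904
A ⊗ (A ↔ B) = max(0, 0.980 + 0.904 − 1) = max(0, 0.884) = 0.884
So the left factor is A ⊗ (A ↔ B) = 0.884.
A ⊗ B = max(0, 0.980 + 0.884 − 1) = max(0, 0.864) = 0.864
So the right-hand bound is A ⊗ B = 0.864.
The residuum of the Łukasiewicz t-norm gives the supremum: min(1, 1 − 0.884 + 0.864).
1 − 0.884 + 0.864 = 0.980, so t = min(1, 0.980) = 0.980.
Check: 0.884 ⊗ 0.980 = max(0, 0.864) = 0.864 ≤ 0.864.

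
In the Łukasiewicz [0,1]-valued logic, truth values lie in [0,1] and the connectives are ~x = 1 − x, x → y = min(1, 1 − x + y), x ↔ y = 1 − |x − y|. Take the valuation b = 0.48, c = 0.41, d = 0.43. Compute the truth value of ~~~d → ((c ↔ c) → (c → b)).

1.00

~d = 1 − 0.43 = 0.57
~~d = 1 − 0.57 = 0.43
~~~d = 1 − 0.43 = 0.57
c ↔ c = 1 − |0.41 − 0.41| = 1 − 0.00 = 1.00
c → b = min(1, 1 − 0.41 + 0.48) = min(1, 1.07) = 1.00
(c ↔ c) → (c → b) = min(1, 1 − 1.00 + 1.00) = min(1, 1.00) = 1.00
~~~d → ((c ↔ c) → (c → b)) = min(1, 1 − 0.57 + 1.00) = min(1, 1.43) = 1.00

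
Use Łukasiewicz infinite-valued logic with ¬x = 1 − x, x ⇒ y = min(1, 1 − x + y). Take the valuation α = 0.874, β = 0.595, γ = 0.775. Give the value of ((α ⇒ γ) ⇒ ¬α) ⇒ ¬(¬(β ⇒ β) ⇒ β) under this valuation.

α ⇒ γ = min(1, 1 − 0.874 + 0.775) = min(1, 0.901) = 0.901
¬α = 1 − 0.874 = 0.126
(α ⇒ γ) ⇒ ¬α = min(1, 1 − 0.901 + 0.126) = min(1, 0.225) = 0.225
β ⇒ β = min(1, 1 − 0.595 + 0.595) = min(1, 1.000) = 1.000
¬(β ⇒ β) = 1 − 1.000 = 0.000
¬(β ⇒ β) ⇒ β = min(1, 1 − 0.000 + 0.595) = min(1, 1.595) = 1.000
¬(¬(β ⇒ β) ⇒ β) = 1 − 1.000 = 0.000
((α ⇒ γ) ⇒ ¬α) ⇒ ¬(¬(β ⇒ β) ⇒ β) = min(1, 1 − 0.225 + 0.000) = min(1, 0.775) = 0.775

0.775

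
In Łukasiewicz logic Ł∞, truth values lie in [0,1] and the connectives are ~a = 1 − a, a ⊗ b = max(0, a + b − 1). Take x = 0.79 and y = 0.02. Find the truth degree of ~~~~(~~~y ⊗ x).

~y = 1 − 0.02 = 0.98
~~y = 1 − 0.98 = 0.02
~~~y = 1 − 0.02 = 0.98
~~~y ⊗ x = max(0, 0.98 + 0.79 − 1) = max(0, 0.77) = 0.77
~(~~~y ⊗ x) = 1 − 0.77 = 0.23
~~(~~~y ⊗ x) = 1 − 0.23 = 0.77
~~~(~~~y ⊗ x) = 1 − 0.77 = 0.23
~~~~(~~~y ⊗ x) = 1 − 0.23 = 0.77

0.77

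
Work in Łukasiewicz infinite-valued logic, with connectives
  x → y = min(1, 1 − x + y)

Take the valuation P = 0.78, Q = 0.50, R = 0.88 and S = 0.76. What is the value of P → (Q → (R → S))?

R → S = min(1, 1 − 0.88 + 0.76) = min(1, 0.88) = 0.88
Q → (R → S) = min(1, 1 − 0.50 + 0.88) = min(1, 1.38) = 1.00
P → (Q → (R → S)) = min(1, 1 − 0.78 + 1.00) = min(1, 1.22) = 1.00

1.00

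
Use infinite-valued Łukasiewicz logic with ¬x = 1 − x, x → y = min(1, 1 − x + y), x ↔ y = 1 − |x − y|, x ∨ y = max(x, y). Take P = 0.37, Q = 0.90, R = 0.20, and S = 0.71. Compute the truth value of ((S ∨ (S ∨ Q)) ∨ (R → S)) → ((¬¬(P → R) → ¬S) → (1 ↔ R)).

0.74

S ∨ Q = max(0.71, 0.90) = 0.90
S ∨ (S ∨ Q) = max(0.71, 0.90) = 0.90
R → S = min(1, 1 − 0.20 + 0.71) = min(1, 1.51) = 1.00
(S ∨ (S ∨ Q)) ∨ (R → S) = max(0.90, 1.00) = 1.00
P → R = min(1, 1 − 0.37 + 0.20) = min(1, 0.83) = 0.83
¬(P → R) = 1 − 0.83 = 0.17
¬¬(P → R) = 1 − 0.17 = 0.83
¬S = 1 − 0.71 = 0.29
¬¬(P → R) → ¬S = min(1, 1 − 0.83 + 0.29) = min(1, 0.46) = 0.46
1 ↔ R = 1 − |1.00 − 0.20| = 1 − 0.80 = 0.20
(¬¬(P → R) → ¬S) → (1 ↔ R) = min(1, 1 − 0.46 + 0.20) = min(1, 0.74) = 0.74
((S ∨ (S ∨ Q)) ∨ (R → S)) → ((¬¬(P → R) → ¬S) → (1 ↔ R)) = min(1, 1 − 1.00 + 0.74) = min(1, 0.74) = 0.74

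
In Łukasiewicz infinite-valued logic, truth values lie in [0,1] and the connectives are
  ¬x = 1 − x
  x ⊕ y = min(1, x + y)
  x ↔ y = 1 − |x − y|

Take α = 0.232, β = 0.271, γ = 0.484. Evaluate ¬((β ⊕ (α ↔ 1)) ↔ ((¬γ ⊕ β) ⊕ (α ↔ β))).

α ↔ 1 = 1 − |0.232 − 1.000| = 1 − 0.768 = 0.232
β ⊕ (α ↔ 1) = min(1, 0.271 + 0.232) = min(1, 0.503) = 0.503
¬γ = 1 − 0.484 = 0.516
¬γ ⊕ β = min(1, 0.516 + 0.271) = min(1, 0.787) = 0.787
α ↔ β = 1 − |0.232 − 0.271| = 1 − 0.039 = 0.961
(¬γ ⊕ β) ⊕ (α ↔ β) = min(1, 0.787 + 0.961) = min(1, 1.748) = 1.000
(β ⊕ (α ↔ 1)) ↔ ((¬γ ⊕ β) ⊕ (α ↔ β)) = 1 − |0.503 − 1.000| = 1 − 0.497 = 0.503
¬((β ⊕ (α ↔ 1)) ↔ ((¬γ ⊕ β) ⊕ (α ↔ β))) = 1 − 0.503 = 0.497

0.497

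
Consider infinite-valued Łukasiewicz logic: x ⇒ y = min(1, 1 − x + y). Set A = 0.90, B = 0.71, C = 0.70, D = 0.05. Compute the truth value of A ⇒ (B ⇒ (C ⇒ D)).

0.74

C ⇒ D = min(1, 1 − 0.70 + 0.05) = min(1, 0.35) = 0.35
B ⇒ (C ⇒ D) = min(1, 1 − 0.71 + 0.35) = min(1, 0.64) = 0.64
A ⇒ (B ⇒ (C ⇒ D)) = min(1, 1 − 0.90 + 0.64) = min(1, 0.74) = 0.74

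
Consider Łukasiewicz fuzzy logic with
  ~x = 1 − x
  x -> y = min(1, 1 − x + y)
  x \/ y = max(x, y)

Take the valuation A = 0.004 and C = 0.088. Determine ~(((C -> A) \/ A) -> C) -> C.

C -> A = min(1, 1 − 0.088 + 0.004) = min(1, 0.916) = 0.916
(C -> A) \/ A = max(0.916, 0.004) = 0.916
((C -> A) \/ A) -> C = min(1, 1 − 0.916 + 0.088) = min(1, 0.172) = 0.172
~(((C -> A) \/ A) -> C) = 1 − 0.172 = 0.828
~(((C -> A) \/ A) -> C) -> C = min(1, 1 − 0.828 + 0.088) = min(1, 0.260) = 0.260

0.260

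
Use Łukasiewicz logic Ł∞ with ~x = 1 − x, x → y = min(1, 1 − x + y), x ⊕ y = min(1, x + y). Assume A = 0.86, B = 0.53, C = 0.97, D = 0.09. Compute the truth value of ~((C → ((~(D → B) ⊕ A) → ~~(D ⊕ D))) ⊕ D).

0.56

D → B = min(1, 1 − 0.09 + 0.53) = min(1, 1.44) = 1.00
~(D → B) = 1 − 1.00 = 0.00
~(D → B) ⊕ A = min(1, 0.00 + 0.86) = min(1, 0.86) = 0.86
D ⊕ D = min(1, 0.09 + 0.09) = min(1, 0.18) = 0.18
~(D ⊕ D) = 1 − 0.18 = 0.82
~~(D ⊕ D) = 1 − 0.82 = 0.18
(~(D → B) ⊕ A) → ~~(D ⊕ D) = min(1, 1 − 0.86 + 0.18) = min(1, 0.32) = 0.32
C → ((~(D → B) ⊕ A) → ~~(D ⊕ D)) = min(1, 1 − 0.97 + 0.32) = min(1, 0.35) = 0.35
(C → ((~(D → B) ⊕ A) → ~~(D ⊕ D))) ⊕ D = min(1, 0.35 + 0.09) = min(1, 0.44) = 0.44
~((C → ((~(D → B) ⊕ A) → ~~(D ⊕ D))) ⊕ D) = 1 − 0.44 = 0.56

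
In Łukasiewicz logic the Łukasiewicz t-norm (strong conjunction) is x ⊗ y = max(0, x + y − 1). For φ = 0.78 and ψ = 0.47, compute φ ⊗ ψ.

0.25

φ ⊗ ψ = max(0, 0.78 + 0.47 − 1) = max(0, 0.25) = 0.25
For comparison, the Gödel (minimum) t-norm min(x, y) would give 0.47.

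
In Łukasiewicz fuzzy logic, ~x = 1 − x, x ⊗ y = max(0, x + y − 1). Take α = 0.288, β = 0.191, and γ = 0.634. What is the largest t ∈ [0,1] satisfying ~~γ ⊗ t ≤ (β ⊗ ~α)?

0.366

~γ = 1 − 0.634 = 0.366
~~γ = 1 − 0.366 = 0.634
So the left factor is ~~γ = 0.634.
~α = 1 − 0.288 = 0.712
β ⊗ ~α = max(0, 0.191 + 0.712 − 1) = max(0, -0.097) = 0.000
So the right-hand bound is β ⊗ ~α = 0.000.
The residuum of the Łukasiewicz t-norm gives the supremum: min(1, 1 − 0.634 + 0.000).
1 − 0.634 + 0.000 = 0.366, so t = min(1, 0.366) = 0.366.
Check: 0.634 ⊗ 0.366 = max(0, 0.000) = 0.000 ≤ 0.000.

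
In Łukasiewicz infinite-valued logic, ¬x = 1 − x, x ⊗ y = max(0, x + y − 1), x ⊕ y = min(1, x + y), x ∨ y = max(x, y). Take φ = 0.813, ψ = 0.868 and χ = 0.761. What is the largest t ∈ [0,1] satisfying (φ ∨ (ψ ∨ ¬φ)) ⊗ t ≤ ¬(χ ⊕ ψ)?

¬φ = 1 − 0.813 = 0.187
ψ ∨ ¬φ = max(0.868, 0.187) = 0.868
φ ∨ (ψ ∨ ¬φ) = max(0.813, 0.868) = 0.868
So the left factor is φ ∨ (ψ ∨ ¬φ) = 0.868.
χ ⊕ ψ = min(1, 0.761 + 0.868) = min(1, 1.629) = 1.000
¬(χ ⊕ ψ) = 1 − 1.000 = 0.000
So the right-hand bound is ¬(χ ⊕ ψ) = 0.000.
The residuum of the Łukasiewicz t-norm gives the supremum: min(1, 1 − 0.868 + 0.000).
1 − 0.868 + 0.000 = 0.132, so t = min(1, 0.132) = 0.132.
Check: 0.868 ⊗ 0.132 = max(0, 0.000) = 0.000 ≤ 0.000.

0.132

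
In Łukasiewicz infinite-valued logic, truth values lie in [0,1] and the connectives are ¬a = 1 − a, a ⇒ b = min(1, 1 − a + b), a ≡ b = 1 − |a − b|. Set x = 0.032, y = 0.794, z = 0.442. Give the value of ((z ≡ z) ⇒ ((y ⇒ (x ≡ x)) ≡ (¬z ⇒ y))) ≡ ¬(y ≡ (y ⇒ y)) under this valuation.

0.206

z ≡ z = 1 − |0.442 − 0.442| = 1 − 0.000 = 1.000
x ≡ x = 1 − |0.032 − 0.032| = 1 − 0.000 = 1.000
y ⇒ (x ≡ x) = min(1, 1 − 0.794 + 1.000) = min(1, 1.206) = 1.000
¬z = 1 − 0.442 = 0.558
¬z ⇒ y = min(1, 1 − 0.558 + 0.794) = min(1, 1.236) = 1.000
(y ⇒ (x ≡ x)) ≡ (¬z ⇒ y) = 1 − |1.000 − 1.000| = 1 − 0.000 = 1.000
(z ≡ z) ⇒ ((y ⇒ (x ≡ x)) ≡ (¬z ⇒ y)) = min(1, 1 − 1.000 + 1.000) = min(1, 1.000) = 1.000
y ⇒ y = min(1, 1 − 0.794 + 0.794) = min(1, 1.000) = 1.000
y ≡ (y ⇒ y) = 1 − |0.794 − 1.000| = 1 − 0.206 = 0.794
¬(y ≡ (y ⇒ y)) = 1 − 0.794 = 0.206
((z ≡ z) ⇒ ((y ⇒ (x ≡ x)) ≡ (¬z ⇒ y))) ≡ ¬(y ≡ (y ⇒ y)) = 1 − |1.000 − 0.206| = 1 − 0.794 = 0.206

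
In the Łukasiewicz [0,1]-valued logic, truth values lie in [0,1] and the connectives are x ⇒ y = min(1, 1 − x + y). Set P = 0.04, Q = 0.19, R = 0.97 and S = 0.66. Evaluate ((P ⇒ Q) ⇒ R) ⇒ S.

0.69

P ⇒ Q = min(1, 1 − 0.04 + 0.19) = min(1, 1.15) = 1.00
(P ⇒ Q) ⇒ R = min(1, 1 − 1.00 + 0.97) = min(1, 0.97) = 0.97
((P ⇒ Q) ⇒ R) ⇒ S = min(1, 1 − 0.97 + 0.66) = min(1, 0.69) = 0.69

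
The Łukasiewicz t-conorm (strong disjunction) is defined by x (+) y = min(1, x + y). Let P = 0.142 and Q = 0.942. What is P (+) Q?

P (+) Q = min(1, 0.142 + 0.942) = min(1, 1.084) = 1.000
For comparison, the Gödel t-conorm max(x, y) would give 0.942.

1.000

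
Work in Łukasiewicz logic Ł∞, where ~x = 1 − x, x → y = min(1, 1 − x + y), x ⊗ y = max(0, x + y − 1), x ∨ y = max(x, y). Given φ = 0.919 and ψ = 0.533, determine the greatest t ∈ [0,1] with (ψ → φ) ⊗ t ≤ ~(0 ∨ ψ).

ψ → φ = min(1, 1 − 0.533 + 0.919) = min(1, 1.386) = 1.000
So the left factor is ψ → φ = 1.000.
0 ∨ ψ = max(0.000, 0.533) = 0.533
~(0 ∨ ψ) = 1 − 0.533 = 0.467
So the right-hand bound is ~(0 ∨ ψ) = 0.467.
The residuum of the Łukasiewicz t-norm gives the supremum: min(1, 1 − 1.000 + 0.467).
1 − 1.000 + 0.467 = 0.467, so t = min(1, 0.467) = 0.467.
Check: 1.000 ⊗ 0.467 = max(0, 0.467) = 0.467 ≤ 0.467.

0.467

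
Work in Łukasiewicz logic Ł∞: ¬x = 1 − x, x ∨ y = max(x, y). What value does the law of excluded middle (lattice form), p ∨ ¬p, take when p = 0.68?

¬p = 1 − 0.68 = 0.32
p ∨ ¬p = max(0.68, 0.32) = 0.68
(The value 0.68 < 1 shows this instance is not satisfied; not a Ł∞-tautology — its value is max(a, 1−a).)

0.68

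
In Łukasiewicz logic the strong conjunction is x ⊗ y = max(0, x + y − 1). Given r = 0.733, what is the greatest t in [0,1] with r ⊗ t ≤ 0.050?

The residuum of the Łukasiewicz t-norm gives the supremum: min(1, 1 − 0.733 + 0.050).
1 − 0.733 + 0.050 = 0.317, so t = min(1, 0.317) = 0.317.
Check: 0.733 ⊗ 0.317 = max(0, 0.050) = 0.050 ≤ 0.050.

0.317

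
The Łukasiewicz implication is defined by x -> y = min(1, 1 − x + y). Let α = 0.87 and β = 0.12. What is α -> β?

α -> β = min(1, 1 − 0.87 + 0.12) = min(1, 0.25) = 0.25
For comparison, the Gödel implication (1 if x ≤ y else y) would give 0.12.

0.25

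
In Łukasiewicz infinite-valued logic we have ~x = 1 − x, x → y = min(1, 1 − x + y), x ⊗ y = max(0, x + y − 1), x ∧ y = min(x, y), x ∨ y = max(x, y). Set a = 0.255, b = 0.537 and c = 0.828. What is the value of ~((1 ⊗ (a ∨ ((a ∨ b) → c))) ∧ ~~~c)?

0.828

a ∨ b = max(0.255, 0.537) = 0.537
(a ∨ b) → c = min(1, 1 − 0.537 + 0.828) = min(1, 1.291) = 1.000
a ∨ ((a ∨ b) → c) = max(0.255, 1.000) = 1.000
1 ⊗ (a ∨ ((a ∨ b) → c)) = max(0, 1.000 + 1.000 − 1) = max(0, 1.000) = 1.000
~c = 1 − 0.828 = 0.172
~~c = 1 − 0.172 = 0.828
~~~c = 1 − 0.828 = 0.172
(1 ⊗ (a ∨ ((a ∨ b) → c))) ∧ ~~~c = min(1.000, 0.172) = 0.172
~((1 ⊗ (a ∨ ((a ∨ b) → c))) ∧ ~~~c) = 1 − 0.172 = 0.828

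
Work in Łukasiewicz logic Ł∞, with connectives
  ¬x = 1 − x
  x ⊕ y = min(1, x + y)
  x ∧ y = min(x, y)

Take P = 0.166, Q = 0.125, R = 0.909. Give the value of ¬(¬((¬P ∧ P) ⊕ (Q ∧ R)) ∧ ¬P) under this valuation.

¬P = 1 − 0.166 = 0.834
¬P ∧ P = min(0.834, 0.166) = 0.166
Q ∧ R = min(0.125, 0.909) = 0.125
(¬P ∧ P) ⊕ (Q ∧ R) = min(1, 0.166 + 0.125) = min(1, 0.291) = 0.291
¬((¬P ∧ P) ⊕ (Q ∧ R)) = 1 − 0.291 = 0.709
¬((¬P ∧ P) ⊕ (Q ∧ R)) ∧ ¬P = min(0.709, 0.834) = 0.709
¬(¬((¬P ∧ P) ⊕ (Q ∧ R)) ∧ ¬P) = 1 − 0.709 = 0.291

0.291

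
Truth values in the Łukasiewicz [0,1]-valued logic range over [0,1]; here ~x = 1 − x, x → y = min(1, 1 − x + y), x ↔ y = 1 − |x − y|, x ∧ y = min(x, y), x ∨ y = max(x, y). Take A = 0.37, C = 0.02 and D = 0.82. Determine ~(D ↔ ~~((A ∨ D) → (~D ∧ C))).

A ∨ D = max(0.37, 0.82) = 0.82
~D = 1 − 0.82 = 0.18
~D ∧ C = min(0.18, 0.02) = 0.02
(A ∨ D) → (~D ∧ C) = min(1, 1 − 0.82 + 0.02) = min(1, 0.20) = 0.20
~((A ∨ D) → (~D ∧ C)) = 1 − 0.20 = 0.80
~~((A ∨ D) → (~D ∧ C)) = 1 − 0.80 = 0.20
D ↔ ~~((A ∨ D) → (~D ∧ C)) = 1 − |0.82 − 0.20| = 1 − 0.62 = 0.38
~(D ↔ ~~((A ∨ D) → (~D ∧ C))) = 1 − 0.38 = 0.62

0.62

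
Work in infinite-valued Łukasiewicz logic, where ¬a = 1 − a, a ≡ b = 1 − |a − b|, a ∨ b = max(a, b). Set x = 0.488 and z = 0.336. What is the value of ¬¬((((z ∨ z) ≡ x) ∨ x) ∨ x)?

0.848

z ∨ z = max(0.336, 0.336) = 0.336
(z ∨ z) ≡ x = 1 − |0.336 − 0.488| = 1 − 0.152 = 0.848
((z ∨ z) ≡ x) ∨ x = max(0.848, 0.488) = 0.848
(((z ∨ z) ≡ x) ∨ x) ∨ x = max(0.848, 0.488) = 0.848
¬((((z ∨ z) ≡ x) ∨ x) ∨ x) = 1 − 0.848 = 0.152
¬¬((((z ∨ z) ≡ x) ∨ x) ∨ x) = 1 − 0.152 = 0.848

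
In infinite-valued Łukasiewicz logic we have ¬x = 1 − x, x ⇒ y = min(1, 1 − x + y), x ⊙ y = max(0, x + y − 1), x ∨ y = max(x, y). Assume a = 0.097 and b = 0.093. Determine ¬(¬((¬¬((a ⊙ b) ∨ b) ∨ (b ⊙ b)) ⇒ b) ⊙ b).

1.000

a ⊙ b = max(0, 0.097 + 0.093 − 1) = max(0, -0.810) = 0.000
(a ⊙ b) ∨ b = max(0.000, 0.093) = 0.093
¬((a ⊙ b) ∨ b) = 1 − 0.093 = 0.907
¬¬((a ⊙ b) ∨ b) = 1 − 0.907 = 0.093
b ⊙ b = max(0, 0.093 + 0.093 − 1) = max(0, -0.814) = 0.000
¬¬((a ⊙ b) ∨ b) ∨ (b ⊙ b) = max(0.093, 0.000) = 0.093
(¬¬((a ⊙ b) ∨ b) ∨ (b ⊙ b)) ⇒ b = min(1, 1 − 0.093 + 0.093) = min(1, 1.000) = 1.000
¬((¬¬((a ⊙ b) ∨ b) ∨ (b ⊙ b)) ⇒ b) = 1 − 1.000 = 0.000
¬((¬¬((a ⊙ b) ∨ b) ∨ (b ⊙ b)) ⇒ b) ⊙ b = max(0, 0.000 + 0.093 − 1) = max(0, -0.907) = 0.000
¬(¬((¬¬((a ⊙ b) ∨ b) ∨ (b ⊙ b)) ⇒ b) ⊙ b) = 1 − 0.000 = 1.000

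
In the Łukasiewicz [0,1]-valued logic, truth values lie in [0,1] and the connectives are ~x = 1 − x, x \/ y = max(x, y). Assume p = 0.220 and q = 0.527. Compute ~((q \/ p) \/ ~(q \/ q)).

q \/ p = max(0.527, 0.220) = 0.527
q \/ q = max(0.527, 0.527) = 0.527
~(q \/ q) = 1 − 0.527 = 0.473
(q \/ p) \/ ~(q \/ q) = max(0.527, 0.473) = 0.527
~((q \/ p) \/ ~(q \/ q)) = 1 − 0.527 = 0.473

0.473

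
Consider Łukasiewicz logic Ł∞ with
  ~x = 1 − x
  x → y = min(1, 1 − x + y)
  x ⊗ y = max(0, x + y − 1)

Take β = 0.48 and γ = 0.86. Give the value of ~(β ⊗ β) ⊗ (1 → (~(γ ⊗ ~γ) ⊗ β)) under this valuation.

β ⊗ β = max(0, 0.48 + 0.48 − 1) = max(0, -0.04) = 0.00
~(β ⊗ β) = 1 − 0.00 = 1.00
~γ = 1 − 0.86 = 0.14
γ ⊗ ~γ = max(0, 0.86 + 0.14 − 1) = max(0, 0.00) = 0.00
~(γ ⊗ ~γ) = 1 − 0.00 = 1.00
~(γ ⊗ ~γ) ⊗ β = max(0, 1.00 + 0.48 − 1) = max(0, 0.48) = 0.48
1 → (~(γ ⊗ ~γ) ⊗ β) = min(1, 1 − 1.00 + 0.48) = min(1, 0.48) = 0.48
~(β ⊗ β) ⊗ (1 → (~(γ ⊗ ~γ) ⊗ β)) = max(0, 1.00 + 0.48 − 1) = max(0, 0.48) = 0.48

0.48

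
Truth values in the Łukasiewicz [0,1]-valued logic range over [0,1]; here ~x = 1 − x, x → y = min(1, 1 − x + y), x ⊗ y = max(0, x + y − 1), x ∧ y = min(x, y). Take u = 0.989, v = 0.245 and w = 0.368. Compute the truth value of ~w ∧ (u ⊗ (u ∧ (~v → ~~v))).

0.479

~w = 1 − 0.368 = 0.632
~v = 1 − 0.245 = 0.755
~~v = 1 − 0.755 = 0.245
~v → ~~v = min(1, 1 − 0.755 + 0.245) = min(1, 0.490) = 0.490
u ∧ (~v → ~~v) = min(0.989, 0.490) = 0.490
u ⊗ (u ∧ (~v → ~~v)) = max(0, 0.989 + 0.490 − 1) = max(0, 0.479) = 0.479
~w ∧ (u ⊗ (u ∧ (~v → ~~v))) = min(0.632, 0.479) = 0.479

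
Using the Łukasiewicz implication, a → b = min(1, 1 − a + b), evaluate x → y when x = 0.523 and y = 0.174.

0.651

x → y = min(1, 1 − 0.523 + 0.174) = min(1, 0.651) = 0.651
For comparison, the Gödel implication (1 if a ≤ b else b) would give 0.174.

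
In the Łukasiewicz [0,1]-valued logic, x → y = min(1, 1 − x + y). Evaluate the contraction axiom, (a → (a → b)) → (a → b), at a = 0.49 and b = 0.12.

0.63

a → b = min(1, 1 − 0.49 + 0.12) = min(1, 0.63) = 0.63
a → (a → b) = min(1, 1 − 0.49 + 0.63) = min(1, 1.14) = 1.00
(a → (a → b)) → (a → b) = min(1, 1 − 1.00 + 0.63) = min(1, 0.63) = 0.63
(The value 0.63 < 1 shows this instance is not satisfied; fails in Ł∞ (the t-norm is not idempotent).)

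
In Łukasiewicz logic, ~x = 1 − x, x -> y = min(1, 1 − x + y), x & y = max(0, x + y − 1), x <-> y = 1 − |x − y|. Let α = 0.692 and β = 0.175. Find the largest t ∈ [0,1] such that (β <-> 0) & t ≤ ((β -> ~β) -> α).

β <-> 0 = 1 − |0.175 − 0.000| = 1 − 0.175 = 0.825
So the left factor is β <-> 0 = 0.825.
~β = 1 − 0.175 = 0.825
β -> ~β = min(1, 1 − 0.175 + 0.825) = min(1, 1.650) = 1.000
(β -> ~β) -> α = min(1, 1 − 1.000 + 0.692) = min(1, 0.692) = 0.692
So the right-hand bound is (β -> ~β) -> α = 0.692.
The residuum of the Łukasiewicz t-norm gives the supremum: min(1, 1 − 0.825 + 0.692).
1 − 0.825 + 0.692 = 0.867, so t = min(1, 0.867) = 0.867.
Check: 0.825 & 0.867 = max(0, 0.692) = 0.692 ≤ 0.692.

0.867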